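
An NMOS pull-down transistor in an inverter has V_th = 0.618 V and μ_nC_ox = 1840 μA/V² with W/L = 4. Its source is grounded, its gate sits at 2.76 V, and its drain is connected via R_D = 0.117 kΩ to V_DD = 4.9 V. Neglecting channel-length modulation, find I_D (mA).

V_GS = V_G = 2.76 V, so V_ov = 2.76 − 0.618 = 2.14 V.
k_n = μ_nC_ox · (W/L) = 7.36 mA/V².
Assume saturation: I_D = ½ k_n V_ov² = 0.5 × 7.36 × 2.14² = 16.9 mA, giving V_DS = V_DD − I_D R_D = 4.9 − 16.9 × 0.117 = 2.92 V.
V_DS = 2.92 V ≥ V_ov = 2.14 V, confirming saturation.

I_D = 16.9 mA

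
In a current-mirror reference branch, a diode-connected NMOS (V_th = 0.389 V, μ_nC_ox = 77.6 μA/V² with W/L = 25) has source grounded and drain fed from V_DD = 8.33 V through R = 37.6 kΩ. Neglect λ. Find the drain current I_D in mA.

With gate tied to drain, V_GS = V_DS ≥ V_GS − V_th, so the device is in saturation.
k_n = μ_nC_ox · (W/L) = 1.94 mA/V².
KCL at the drain: ½ k_n (V_GS − V_th)² = (V_DD − V_GS)/R.
Let x = V_GS − 0.389. Then 36.5 x² + x − 7.941 = 0, giving x = 0.453 V (positive root), so V_GS = 0.842 V.
I_D = (V_DD − V_GS)/R = (8.33 − 0.842) / 37.6 = 0.199 mA.

I_D = 0.199 mA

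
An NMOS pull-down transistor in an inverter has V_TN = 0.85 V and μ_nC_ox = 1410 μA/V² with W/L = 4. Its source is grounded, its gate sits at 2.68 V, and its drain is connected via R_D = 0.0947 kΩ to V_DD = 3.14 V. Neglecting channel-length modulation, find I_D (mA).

V_GS = V_G = 2.68 V, so V_ov = 2.68 − 0.85 = 1.83 V.
k_n = μ_nC_ox · (W/L) = 5.64 mA/V².
Assume saturation: I_D = ½ k_n V_ov² = 0.5 × 5.64 × 1.83² = 9.44 mA, giving V_DS = V_DD − I_D R_D = 3.14 − 9.44 × 0.0947 = 2.25 V.
V_DS = 2.25 V ≥ V_ov = 1.83 V, confirming saturation.

I_D = 9.44 mA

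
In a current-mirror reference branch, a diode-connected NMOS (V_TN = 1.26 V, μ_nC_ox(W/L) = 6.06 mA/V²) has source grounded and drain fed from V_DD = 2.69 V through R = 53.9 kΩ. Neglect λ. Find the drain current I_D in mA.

I_D = 0.0249 mA

With gate tied to drain, V_GS = V_DS ≥ V_GS − V_TN, so the device is in saturation.
KCL at the drain: ½ k_n (V_GS − V_TN)² = (V_DD − V_GS)/R.
Let x = V_GS − 1.26. Then 163 x² + x − 1.43 = 0, giving x = 0.0906 V (positive root), so V_GS = 1.35 V.
I_D = (V_DD − V_GS)/R = (2.69 − 1.35) / 53.9 = 0.0249 mA.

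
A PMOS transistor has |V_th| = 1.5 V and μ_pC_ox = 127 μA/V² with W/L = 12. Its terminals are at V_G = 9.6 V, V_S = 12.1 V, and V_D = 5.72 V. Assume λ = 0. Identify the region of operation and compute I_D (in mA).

V_SG = V_S − V_G = 12.1 − 9.6 = 2.5 V; V_SD = V_S − V_D = 12.1 − 5.72 = 6.38 V.
k_p = μ_pC_ox · (W/L) = 1.524 mA/V².
V_ov = V_SG − |V_th| = 2.5 − 1.5 = 1 V.
Since V_SD = 6.38 V ≥ V_ov = 1 V, the device is in saturation.
I_D = ½ k_p V_ov² = 0.5 × 1.524 × 1² = 0.762 mA.

Saturation; I_D = 0.762 mA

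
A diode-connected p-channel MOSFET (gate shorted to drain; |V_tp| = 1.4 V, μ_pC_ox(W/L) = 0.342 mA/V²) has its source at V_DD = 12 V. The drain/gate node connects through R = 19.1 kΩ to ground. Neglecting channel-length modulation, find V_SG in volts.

V_SG = 3.05 V

With gate tied to drain, V_SG = V_SD ≥ V_SG − |V_tp|, so the device is in saturation.
KCL at the drain: ½ k_p (V_SG − |V_tp|)² = (V_DD − V_SG)/R.
Let x = V_SG − 1.4. Then 3.27 x² + x − 10.6 = 0, giving x = 1.65 V (positive root), so V_SG = 3.05 V.
I_D = (V_DD − V_SG)/R = (12 − 3.05) / 19.1 = 0.468 mA.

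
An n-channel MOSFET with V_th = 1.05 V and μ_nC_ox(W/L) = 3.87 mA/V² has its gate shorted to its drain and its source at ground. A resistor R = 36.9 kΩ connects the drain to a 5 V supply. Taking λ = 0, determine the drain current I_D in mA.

I_D = 0.101 mA

With gate tied to drain, V_GS = V_DS ≥ V_GS − V_th, so the device is in saturation.
KCL at the drain: ½ k_n (V_GS − V_th)² = (V_DD − V_GS)/R.
Let x = V_GS − 1.05. Then 71.4 x² + x − 3.95 = 0, giving x = 0.228 V (positive root), so V_GS = 1.28 V.
I_D = (V_DD − V_GS)/R = (5 − 1.28) / 36.9 = 0.101 mA.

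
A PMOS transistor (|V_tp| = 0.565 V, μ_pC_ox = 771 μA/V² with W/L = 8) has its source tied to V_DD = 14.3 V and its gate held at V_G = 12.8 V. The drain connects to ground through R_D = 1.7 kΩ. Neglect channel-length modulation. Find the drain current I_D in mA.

V_SG = V_DD − V_G = 14.3 − 12.8 = 1.5 V, so V_ov = 1.5 − 0.565 = 0.935 V.
k_p = μ_pC_ox · (W/L) = 6.168 mA/V².
Assume saturation: I_D = ½ k_p V_ov² = 0.5 × 6.168 × 0.935² = 2.7 mA, giving V_SD = V_DD − I_D R_D = 14.3 − 2.7 × 1.7 = 9.72 V.
V_SD = 9.72 V ≥ V_ov = 0.935 V, confirming saturation.

I_D = 2.70 mA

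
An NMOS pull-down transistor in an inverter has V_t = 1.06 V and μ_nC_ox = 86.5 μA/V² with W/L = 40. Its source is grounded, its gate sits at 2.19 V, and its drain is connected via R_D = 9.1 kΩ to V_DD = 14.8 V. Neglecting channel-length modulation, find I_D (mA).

V_GS = V_G = 2.19 V, so V_ov = 2.19 − 1.06 = 1.13 V.
k_n = μ_nC_ox · (W/L) = 3.46 mA/V².
Assume saturation: I_D = ½ k_n V_ov² = 0.5 × 3.46 × 1.13² = 2.21 mA, giving V_DS = V_DD − I_D R_D = 14.8 − 2.21 × 9.1 = -5.3 V.
But -5.3 V < V_ov = 1.13 V, so the device is actually in triode.
In triode I_D = k_n[V_ov V_DS − ½ V_DS²] and I_D = (V_DD − V_DS)/R_D. Equating: 15.7 V_DS² − 36.58 V_DS + 14.8 = 0, giving V_DS = 0.522 V (the root below V_ov).
I_D = (14.8 − 0.522) / 9.1 = 1.57 mA.

I_D = 1.57 mA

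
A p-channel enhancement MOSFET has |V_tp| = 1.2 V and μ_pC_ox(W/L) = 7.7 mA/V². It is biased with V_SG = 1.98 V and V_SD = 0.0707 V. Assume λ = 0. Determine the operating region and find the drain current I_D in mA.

Triode; I_D = 0.405 mA

V_ov = V_SG − |V_tp| = 1.98 − 1.2 = 0.78 V.
Since V_SD = 0.0707 V < V_ov = 0.78 V, the device is in the triode region.
I_D = k_p [V_ov · V_SD − ½ V_SD²] = 7.7 × [0.78 × 0.0707 − 0.5 × 0.0707²] = 0.405 mA.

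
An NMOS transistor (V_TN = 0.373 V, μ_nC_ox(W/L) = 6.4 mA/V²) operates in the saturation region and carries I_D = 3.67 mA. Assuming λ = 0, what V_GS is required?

V_GS = 1.44 V

In saturation I_D = ½ k_n (V_GS − V_TN)², so V_GS − V_TN = √(2 I_D / k_n) = √(2 × 3.67 / 6.4) = 1.07 V.
V_GS = 0.373 + 1.07 = 1.44 V.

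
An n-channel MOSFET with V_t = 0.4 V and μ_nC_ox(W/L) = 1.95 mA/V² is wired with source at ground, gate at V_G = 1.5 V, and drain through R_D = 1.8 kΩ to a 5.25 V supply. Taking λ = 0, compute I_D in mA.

V_GS = V_G = 1.5 V, so V_ov = 1.5 − 0.4 = 1.1 V.
Assume saturation: I_D = ½ k_n V_ov² = 0.5 × 1.95 × 1.1² = 1.18 mA, giving V_DS = V_DD − I_D R_D = 5.25 − 1.18 × 1.8 = 3.13 V.
V_DS = 3.13 V ≥ V_ov = 1.1 V, confirming saturation.

I_D = 1.18 mA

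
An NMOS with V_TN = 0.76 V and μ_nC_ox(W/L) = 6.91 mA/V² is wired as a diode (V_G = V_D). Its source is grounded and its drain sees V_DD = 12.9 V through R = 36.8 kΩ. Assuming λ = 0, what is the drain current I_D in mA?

With gate tied to drain, V_GS = V_DS ≥ V_GS − V_TN, so the device is in saturation.
KCL at the drain: ½ k_n (V_GS − V_TN)² = (V_DD − V_GS)/R.
Let x = V_GS − 0.76. Then 127 x² + x − 12.14 = 0, giving x = 0.305 V (positive root), so V_GS = 1.07 V.
I_D = (V_DD − V_GS)/R = (12.9 − 1.07) / 36.8 = 0.322 mA.

I_D = 0.322 mA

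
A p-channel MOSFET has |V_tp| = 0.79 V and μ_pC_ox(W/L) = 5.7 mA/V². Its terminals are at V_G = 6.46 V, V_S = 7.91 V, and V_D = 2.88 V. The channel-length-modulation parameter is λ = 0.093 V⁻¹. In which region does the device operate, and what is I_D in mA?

Saturation; I_D = 1.82 mA

V_SG = V_S − V_G = 7.91 − 6.46 = 1.45 V; V_SD = V_S − V_D = 7.91 − 2.88 = 5.03 V.
V_ov = V_SG − |V_tp| = 1.45 − 0.79 = 0.66 V.
Since V_SD = 5.03 V ≥ V_ov = 0.66 V, the device is in saturation.
I_D = ½ k_p V_ov² (1 + λ V_SD) = 0.5 × 5.7 × 0.66² × (1 + 0.093 × 5.03) = 1.82 mA.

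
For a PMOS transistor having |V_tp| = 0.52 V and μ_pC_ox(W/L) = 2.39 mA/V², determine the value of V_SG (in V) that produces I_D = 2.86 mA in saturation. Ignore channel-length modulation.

V_SG = 2.07 V

In saturation I_D = ½ k_p (V_SG − |V_tp|)², so V_SG − |V_tp| = √(2 I_D / k_p) = √(2 × 2.86 / 2.39) = 1.55 V.
V_SG = 0.52 + 1.55 = 2.07 V.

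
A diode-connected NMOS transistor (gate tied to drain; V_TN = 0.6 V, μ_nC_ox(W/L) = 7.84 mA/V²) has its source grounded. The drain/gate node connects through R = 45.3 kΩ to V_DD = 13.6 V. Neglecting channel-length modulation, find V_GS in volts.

V_GS = 0.868 V

With gate tied to drain, V_GS = V_DS ≥ V_GS − V_TN, so the device is in saturation.
KCL at the drain: ½ k_n (V_GS − V_TN)² = (V_DD − V_GS)/R.
Let x = V_GS − 0.6. Then 178 x² + x − 13 = 0, giving x = 0.268 V (positive root), so V_GS = 0.868 V.
I_D = (V_DD − V_GS)/R = (13.6 − 0.868) / 45.3 = 0.281 mA.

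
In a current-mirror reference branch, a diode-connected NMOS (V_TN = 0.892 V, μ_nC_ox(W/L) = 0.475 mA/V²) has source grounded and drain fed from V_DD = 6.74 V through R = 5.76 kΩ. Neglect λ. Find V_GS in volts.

With gate tied to drain, V_GS = V_DS ≥ V_GS − V_TN, so the device is in saturation.
KCL at the drain: ½ k_n (V_GS − V_TN)² = (V_DD − V_GS)/R.
Let x = V_GS − 0.892. Then 1.37 x² + x − 5.848 = 0, giving x = 1.73 V (positive root), so V_GS = 2.63 V.
I_D = (V_DD − V_GS)/R = (6.74 − 2.63) / 5.76 = 0.714 mA.

V_GS = 2.63 V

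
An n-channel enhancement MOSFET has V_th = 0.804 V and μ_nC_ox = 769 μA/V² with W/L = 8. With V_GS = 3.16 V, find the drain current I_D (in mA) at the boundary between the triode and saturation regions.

At the boundary V_DS = V_ov = V_GS − V_th = 3.16 − 0.804 = 2.36 V.
k_n = μ_nC_ox · (W/L) = 6.152 mA/V².
I_D = ½ k_n V_ov² = 0.5 × 6.152 × 2.36² = 17.1 mA.

I_D = 17.1 mA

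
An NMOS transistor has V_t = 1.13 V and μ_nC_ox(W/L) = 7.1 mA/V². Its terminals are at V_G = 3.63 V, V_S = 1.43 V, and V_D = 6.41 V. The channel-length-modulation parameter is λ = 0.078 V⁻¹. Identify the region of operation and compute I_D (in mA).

Saturation; I_D = 5.64 mA

V_GS = V_G − V_S = 3.63 − 1.43 = 2.2 V; V_DS = V_D − V_S = 6.41 − 1.43 = 4.98 V.
V_ov = V_GS − V_t = 2.2 − 1.13 = 1.07 V.
Since V_DS = 4.98 V ≥ V_ov = 1.07 V, the device is in saturation.
I_D = ½ k_n V_ov² (1 + λ V_DS) = 0.5 × 7.1 × 1.07² × (1 + 0.078 × 4.98) = 5.64 mA.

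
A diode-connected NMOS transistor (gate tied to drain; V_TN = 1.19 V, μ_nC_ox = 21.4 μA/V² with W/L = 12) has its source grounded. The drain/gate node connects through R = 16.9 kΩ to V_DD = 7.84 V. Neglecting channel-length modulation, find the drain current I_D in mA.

With gate tied to drain, V_GS = V_DS ≥ V_GS − V_TN, so the device is in saturation.
k_n = μ_nC_ox · (W/L) = 0.2568 mA/V².
KCL at the drain: ½ k_n (V_GS − V_TN)² = (V_DD − V_GS)/R.
Let x = V_GS − 1.19. Then 2.17 x² + x − 6.65 = 0, giving x = 1.54 V (positive root), so V_GS = 2.73 V.
I_D = (V_DD − V_GS)/R = (7.84 − 2.73) / 16.9 = 0.303 mA.

I_D = 0.303 mA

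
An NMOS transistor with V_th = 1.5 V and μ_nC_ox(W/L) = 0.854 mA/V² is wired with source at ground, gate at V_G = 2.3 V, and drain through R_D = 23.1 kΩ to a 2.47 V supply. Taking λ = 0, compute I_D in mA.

I_D = 0.0999 mA

V_GS = V_G = 2.3 V, so V_ov = 2.3 − 1.5 = 0.8 V.
Assume saturation: I_D = ½ k_n V_ov² = 0.5 × 0.854 × 0.8² = 0.273 mA, giving V_DS = V_DD − I_D R_D = 2.47 − 0.273 × 23.1 = -3.84 V.
But -3.84 V < V_ov = 0.8 V, so the device is actually in triode.
In triode I_D = k_n[V_ov V_DS − ½ V_DS²] and I_D = (V_DD − V_DS)/R_D. Equating: 9.86 V_DS² − 16.78 V_DS + 2.47 = 0, giving V_DS = 0.163 V (the root below V_ov).
I_D = (2.47 − 0.163) / 23.1 = 0.0999 mA.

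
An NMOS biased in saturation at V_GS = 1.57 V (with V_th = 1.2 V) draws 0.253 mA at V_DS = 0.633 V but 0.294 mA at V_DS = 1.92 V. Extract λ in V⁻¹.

With V_GS fixed, I_D ∝ (1 + λ V_DS) in saturation, so I_D2/I_D1 = (1 + λ V_DS2)/(1 + λ V_DS1).
0.294/0.253 = 1.162 = (1 + 1.92 λ)/(1 + 0.633 λ).
Solving: λ (I_D1 V_DS2 − I_D2 V_DS1) = I_D2 − I_D1, so λ = (0.294 − 0.253) / (0.253 × 1.92 − 0.294 × 0.633) = 0.041 / 0.3 = 0.137 V⁻¹.

λ = 0.137 V⁻¹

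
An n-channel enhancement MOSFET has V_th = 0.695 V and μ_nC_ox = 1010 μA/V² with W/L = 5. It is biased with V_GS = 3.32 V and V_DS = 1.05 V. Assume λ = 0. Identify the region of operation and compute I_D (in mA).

Triode; I_D = 11.1 mA

k_n = μ_nC_ox · (W/L) = 5.05 mA/V².
V_ov = V_GS − V_th = 3.32 − 0.695 = 2.62 V.
Since V_DS = 1.05 V < V_ov = 2.62 V, the device is in the triode region.
I_D = k_n [V_ov · V_DS − ½ V_DS²] = 5.05 × [2.62 × 1.05 − 0.5 × 1.05²] = 11.1 mA.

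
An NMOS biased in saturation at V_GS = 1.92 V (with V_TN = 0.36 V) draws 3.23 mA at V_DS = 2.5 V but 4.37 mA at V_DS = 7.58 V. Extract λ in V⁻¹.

With V_GS fixed, I_D ∝ (1 + λ V_DS) in saturation, so I_D2/I_D1 = (1 + λ V_DS2)/(1 + λ V_DS1).
4.37/3.23 = 1.353 = (1 + 7.58 λ)/(1 + 2.5 λ).
Solving: λ (I_D1 V_DS2 − I_D2 V_DS1) = I_D2 − I_D1, so λ = (4.37 − 3.23) / (3.23 × 7.58 − 4.37 × 2.5) = 1.14 / 13.6 = 0.0841 V⁻¹.

λ = 0.0841 V⁻¹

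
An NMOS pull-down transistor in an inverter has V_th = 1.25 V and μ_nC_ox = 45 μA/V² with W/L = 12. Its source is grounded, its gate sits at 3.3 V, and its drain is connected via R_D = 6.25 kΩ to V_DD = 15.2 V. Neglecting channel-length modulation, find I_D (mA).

V_GS = V_G = 3.3 V, so V_ov = 3.3 − 1.25 = 2.05 V.
k_n = μ_nC_ox · (W/L) = 0.54 mA/V².
Assume saturation: I_D = ½ k_n V_ov² = 0.5 × 0.54 × 2.05² = 1.13 mA, giving V_DS = V_DD − I_D R_D = 15.2 − 1.13 × 6.25 = 8.11 V.
V_DS = 8.11 V ≥ V_ov = 2.05 V, confirming saturation.

I_D = 1.13 mA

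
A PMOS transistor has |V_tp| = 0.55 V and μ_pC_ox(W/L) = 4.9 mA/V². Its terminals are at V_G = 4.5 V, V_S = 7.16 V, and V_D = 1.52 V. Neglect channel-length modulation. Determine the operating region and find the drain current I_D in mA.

V_SG = V_S − V_G = 7.16 − 4.5 = 2.66 V; V_SD = V_S − V_D = 7.16 − 1.52 = 5.64 V.
V_ov = V_SG − |V_tp| = 2.66 − 0.55 = 2.11 V.
Since V_SD = 5.64 V ≥ V_ov = 2.11 V, the device is in saturation.
I_D = ½ k_p V_ov² = 0.5 × 4.9 × 2.11² = 10.9 mA.

Saturation; I_D = 10.9 mA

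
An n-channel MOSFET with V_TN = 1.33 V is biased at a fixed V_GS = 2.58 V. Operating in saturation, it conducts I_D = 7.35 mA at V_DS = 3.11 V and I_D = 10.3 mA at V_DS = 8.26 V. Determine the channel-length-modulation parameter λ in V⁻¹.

With V_GS fixed, I_D ∝ (1 + λ V_DS) in saturation, so I_D2/I_D1 = (1 + λ V_DS2)/(1 + λ V_DS1).
10.3/7.35 = 1.401 = (1 + 8.26 λ)/(1 + 3.11 λ).
Solving: λ (I_D1 V_DS2 − I_D2 V_DS1) = I_D2 − I_D1, so λ = (10.3 − 7.35) / (7.35 × 8.26 − 10.3 × 3.11) = 2.95 / 28.7 = 0.103 V⁻¹.

λ = 0.103 V⁻¹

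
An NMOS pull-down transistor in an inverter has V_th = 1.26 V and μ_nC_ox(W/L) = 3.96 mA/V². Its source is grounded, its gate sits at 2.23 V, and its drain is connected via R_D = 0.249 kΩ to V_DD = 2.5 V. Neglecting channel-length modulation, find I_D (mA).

I_D = 1.86 mA

V_GS = V_G = 2.23 V, so V_ov = 2.23 − 1.26 = 0.97 V.
Assume saturation: I_D = ½ k_n V_ov² = 0.5 × 3.96 × 0.97² = 1.86 mA, giving V_DS = V_DD − I_D R_D = 2.5 − 1.86 × 0.249 = 2.04 V.
V_DS = 2.04 V ≥ V_ov = 0.97 V, confirming saturation.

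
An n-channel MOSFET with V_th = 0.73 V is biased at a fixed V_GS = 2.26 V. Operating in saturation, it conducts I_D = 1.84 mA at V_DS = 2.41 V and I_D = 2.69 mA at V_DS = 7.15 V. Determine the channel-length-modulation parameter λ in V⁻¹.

With V_GS fixed, I_D ∝ (1 + λ V_DS) in saturation, so I_D2/I_D1 = (1 + λ V_DS2)/(1 + λ V_DS1).
2.69/1.84 = 1.462 = (1 + 7.15 λ)/(1 + 2.41 λ).
Solving: λ (I_D1 V_DS2 − I_D2 V_DS1) = I_D2 − I_D1, so λ = (2.69 − 1.84) / (1.84 × 7.15 − 2.69 × 2.41) = 0.85 / 6.67 = 0.127 V⁻¹.

λ = 0.127 V⁻¹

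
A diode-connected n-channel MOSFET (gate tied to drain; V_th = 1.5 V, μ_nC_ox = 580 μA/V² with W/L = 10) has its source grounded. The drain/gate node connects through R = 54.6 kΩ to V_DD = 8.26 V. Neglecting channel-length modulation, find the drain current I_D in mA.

I_D = 0.120 mA

With gate tied to drain, V_GS = V_DS ≥ V_GS − V_th, so the device is in saturation.
k_n = μ_nC_ox · (W/L) = 5.8 mA/V².
KCL at the drain: ½ k_n (V_GS − V_th)² = (V_DD − V_GS)/R.
Let x = V_GS − 1.5. Then 158 x² + x − 6.76 = 0, giving x = 0.203 V (positive root), so V_GS = 1.7 V.
I_D = (V_DD − V_GS)/R = (8.26 − 1.7) / 54.6 = 0.12 mA.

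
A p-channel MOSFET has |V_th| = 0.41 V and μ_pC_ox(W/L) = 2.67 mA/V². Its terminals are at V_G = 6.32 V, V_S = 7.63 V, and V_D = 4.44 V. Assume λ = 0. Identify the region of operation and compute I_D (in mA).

V_SG = V_S − V_G = 7.63 − 6.32 = 1.31 V; V_SD = V_S − V_D = 7.63 − 4.44 = 3.19 V.
V_ov = V_SG − |V_th| = 1.31 − 0.41 = 0.9 V.
Since V_SD = 3.19 V ≥ V_ov = 0.9 V, the device is in saturation.
I_D = ½ k_p V_ov² = 0.5 × 2.67 × 0.9² = 1.08 mA.

Saturation; I_D = 1.08 mA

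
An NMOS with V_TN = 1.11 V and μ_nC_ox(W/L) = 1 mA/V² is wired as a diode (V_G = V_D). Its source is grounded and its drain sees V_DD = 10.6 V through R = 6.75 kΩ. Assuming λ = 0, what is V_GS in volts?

With gate tied to drain, V_GS = V_DS ≥ V_GS − V_TN, so the device is in saturation.
KCL at the drain: ½ k_n (V_GS − V_TN)² = (V_DD − V_GS)/R.
Let x = V_GS − 1.11. Then 3.38 x² + x − 9.49 = 0, giving x = 1.54 V (positive root), so V_GS = 2.65 V.
I_D = (V_DD − V_GS)/R = (10.6 − 2.65) / 6.75 = 1.18 mA.

V_GS = 2.65 V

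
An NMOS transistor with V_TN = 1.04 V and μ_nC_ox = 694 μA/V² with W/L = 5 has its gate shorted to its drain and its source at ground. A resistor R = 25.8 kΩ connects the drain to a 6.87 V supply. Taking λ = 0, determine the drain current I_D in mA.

I_D = 0.212 mA

With gate tied to drain, V_GS = V_DS ≥ V_GS − V_TN, so the device is in saturation.
k_n = μ_nC_ox · (W/L) = 3.47 mA/V².
KCL at the drain: ½ k_n (V_GS − V_TN)² = (V_DD − V_GS)/R.
Let x = V_GS − 1.04. Then 44.8 x² + x − 5.83 = 0, giving x = 0.35 V (positive root), so V_GS = 1.39 V.
I_D = (V_DD − V_GS)/R = (6.87 − 1.39) / 25.8 = 0.212 mA.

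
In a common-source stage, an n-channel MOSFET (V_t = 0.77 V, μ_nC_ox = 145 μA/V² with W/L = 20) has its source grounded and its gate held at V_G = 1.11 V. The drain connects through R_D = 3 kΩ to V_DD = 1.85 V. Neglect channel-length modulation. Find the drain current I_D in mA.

I_D = 0.168 mA

V_GS = V_G = 1.11 V, so V_ov = 1.11 − 0.77 = 0.34 V.
k_n = μ_nC_ox · (W/L) = 2.9 mA/V².
Assume saturation: I_D = ½ k_n V_ov² = 0.5 × 2.9 × 0.34² = 0.168 mA, giving V_DS = V_DD − I_D R_D = 1.85 − 0.168 × 3 = 1.35 V.
V_DS = 1.35 V ≥ V_ov = 0.34 V, confirming saturation.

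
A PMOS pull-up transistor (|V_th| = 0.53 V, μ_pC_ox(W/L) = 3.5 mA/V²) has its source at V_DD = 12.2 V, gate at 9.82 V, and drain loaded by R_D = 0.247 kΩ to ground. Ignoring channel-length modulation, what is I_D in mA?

I_D = 5.99 mA

V_SG = V_DD − V_G = 12.2 − 9.82 = 2.38 V, so V_ov = 2.38 − 0.53 = 1.85 V.
Assume saturation: I_D = ½ k_p V_ov² = 0.5 × 3.5 × 1.85² = 5.99 mA, giving V_SD = V_DD − I_D R_D = 12.2 − 5.99 × 0.247 = 10.7 V.
V_SD = 10.7 V ≥ V_ov = 1.85 V, confirming saturation.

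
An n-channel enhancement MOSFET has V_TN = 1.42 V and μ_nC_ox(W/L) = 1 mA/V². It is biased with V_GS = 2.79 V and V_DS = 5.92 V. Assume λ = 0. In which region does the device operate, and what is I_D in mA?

V_ov = V_GS − V_TN = 2.79 − 1.42 = 1.37 V.
Since V_DS = 5.92 V ≥ V_ov = 1.37 V, the device is in saturation.
I_D = ½ k_n V_ov² = 0.5 × 1 × 1.37² = 0.938 mA.

Saturation; I_D = 0.938 mA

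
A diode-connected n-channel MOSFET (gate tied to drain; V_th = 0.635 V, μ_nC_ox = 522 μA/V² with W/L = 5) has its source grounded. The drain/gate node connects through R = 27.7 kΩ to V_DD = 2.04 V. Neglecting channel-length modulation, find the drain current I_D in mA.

I_D = 0.0441 mA

With gate tied to drain, V_GS = V_DS ≥ V_GS − V_th, so the device is in saturation.
k_n = μ_nC_ox · (W/L) = 2.61 mA/V².
KCL at the drain: ½ k_n (V_GS − V_th)² = (V_DD − V_GS)/R.
Let x = V_GS − 0.635. Then 36.1 x² + x − 1.405 = 0, giving x = 0.184 V (positive root), so V_GS = 0.819 V.
I_D = (V_DD − V_GS)/R = (2.04 − 0.819) / 27.7 = 0.0441 mA.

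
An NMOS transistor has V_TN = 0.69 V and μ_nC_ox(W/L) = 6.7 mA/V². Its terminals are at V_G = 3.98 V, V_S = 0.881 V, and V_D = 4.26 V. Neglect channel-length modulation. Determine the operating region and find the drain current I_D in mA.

Saturation; I_D = 19.4 mA

V_GS = V_G − V_S = 3.98 − 0.881 = 3.1 V; V_DS = V_D − V_S = 4.26 − 0.881 = 3.38 V.
V_ov = V_GS − V_TN = 3.1 − 0.69 = 2.41 V.
Since V_DS = 3.38 V ≥ V_ov = 2.41 V, the device is in saturation.
I_D = ½ k_n V_ov² = 0.5 × 6.7 × 2.41² = 19.4 mA.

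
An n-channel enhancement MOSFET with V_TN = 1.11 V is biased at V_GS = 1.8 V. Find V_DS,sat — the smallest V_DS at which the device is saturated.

V_DS,sat = 0.690 V

The boundary between triode and saturation is V_DS = V_GS − V_TN = V_ov.
V_ov = 1.8 − 1.11 = 0.69 V.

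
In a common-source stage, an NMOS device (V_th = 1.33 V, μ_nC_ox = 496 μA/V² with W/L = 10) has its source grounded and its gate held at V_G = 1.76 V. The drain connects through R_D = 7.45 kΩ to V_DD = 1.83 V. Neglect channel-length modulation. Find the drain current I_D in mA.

I_D = 0.229 mA

V_GS = V_G = 1.76 V, so V_ov = 1.76 − 1.33 = 0.43 V.
k_n = μ_nC_ox · (W/L) = 4.96 mA/V².
Assume saturation: I_D = ½ k_n V_ov² = 0.5 × 4.96 × 0.43² = 0.459 mA, giving V_DS = V_DD − I_D R_D = 1.83 − 0.459 × 7.45 = -1.59 V.
But -1.59 V < V_ov = 0.43 V, so the device is actually in triode.
In triode I_D = k_n[V_ov V_DS − ½ V_DS²] and I_D = (V_DD − V_DS)/R_D. Equating: 18.5 V_DS² − 16.89 V_DS + 1.83 = 0, giving V_DS = 0.126 V (the root below V_ov).
I_D = (1.83 − 0.126) / 7.45 = 0.229 mA.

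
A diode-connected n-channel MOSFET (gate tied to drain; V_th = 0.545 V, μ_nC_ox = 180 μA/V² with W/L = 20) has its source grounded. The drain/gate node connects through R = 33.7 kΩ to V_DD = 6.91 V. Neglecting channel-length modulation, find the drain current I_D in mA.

With gate tied to drain, V_GS = V_DS ≥ V_GS − V_th, so the device is in saturation.
k_n = μ_nC_ox · (W/L) = 3.6 mA/V².
KCL at the drain: ½ k_n (V_GS − V_th)² = (V_DD − V_GS)/R.
Let x = V_GS − 0.545. Then 60.7 x² + x − 6.365 = 0, giving x = 0.316 V (positive root), so V_GS = 0.861 V.
I_D = (V_DD − V_GS)/R = (6.91 − 0.861) / 33.7 = 0.18 mA.

I_D = 0.180 mA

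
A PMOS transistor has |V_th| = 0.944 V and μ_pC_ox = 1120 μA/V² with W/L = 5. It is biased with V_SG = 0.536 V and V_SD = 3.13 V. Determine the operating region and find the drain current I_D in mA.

Cutoff; I_D = 0 mA

V_SG = 0.536 V < |V_th| = 0.944 V, so the transistor is in cutoff.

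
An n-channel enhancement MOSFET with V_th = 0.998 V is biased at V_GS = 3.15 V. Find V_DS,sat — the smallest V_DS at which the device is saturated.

V_DS,sat = 2.15 V

The boundary between triode and saturation is V_DS = V_GS − V_th = V_ov.
V_ov = 3.15 − 0.998 = 2.15 V.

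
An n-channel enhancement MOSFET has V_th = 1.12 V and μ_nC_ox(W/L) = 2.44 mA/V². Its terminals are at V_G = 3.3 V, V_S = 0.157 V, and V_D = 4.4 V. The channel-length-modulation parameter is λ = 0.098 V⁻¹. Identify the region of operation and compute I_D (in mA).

V_GS = V_G − V_S = 3.3 − 0.157 = 3.14 V; V_DS = V_D − V_S = 4.4 − 0.157 = 4.24 V.
V_ov = V_GS − V_th = 3.14 − 1.12 = 2.02 V.
Since V_DS = 4.24 V ≥ V_ov = 2.02 V, the device is in saturation.
I_D = ½ k_n V_ov² (1 + λ V_DS) = 0.5 × 2.44 × 2.02² × (1 + 0.098 × 4.24) = 7.07 mA.

Saturation; I_D = 7.07 mA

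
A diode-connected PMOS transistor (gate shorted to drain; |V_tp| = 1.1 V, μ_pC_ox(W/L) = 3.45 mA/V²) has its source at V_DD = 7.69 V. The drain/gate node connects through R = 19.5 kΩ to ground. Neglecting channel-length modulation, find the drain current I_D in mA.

With gate tied to drain, V_SG = V_SD ≥ V_SG − |V_tp|, so the device is in saturation.
KCL at the drain: ½ k_p (V_SG − |V_tp|)² = (V_DD − V_SG)/R.
Let x = V_SG − 1.1. Then 33.6 x² + x − 6.59 = 0, giving x = 0.428 V (positive root), so V_SG = 1.53 V.
I_D = (V_DD − V_SG)/R = (7.69 − 1.53) / 19.5 = 0.316 mA.

I_D = 0.316 mA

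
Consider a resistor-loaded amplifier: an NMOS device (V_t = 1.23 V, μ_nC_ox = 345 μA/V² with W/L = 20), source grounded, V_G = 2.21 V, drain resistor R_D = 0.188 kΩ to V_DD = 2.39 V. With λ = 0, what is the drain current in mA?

I_D = 3.31 mA

V_GS = V_G = 2.21 V, so V_ov = 2.21 − 1.23 = 0.98 V.
k_n = μ_nC_ox · (W/L) = 6.9 mA/V².
Assume saturation: I_D = ½ k_n V_ov² = 0.5 × 6.9 × 0.98² = 3.31 mA, giving V_DS = V_DD − I_D R_D = 2.39 − 3.31 × 0.188 = 1.77 V.
V_DS = 1.77 V ≥ V_ov = 0.98 V, confirming saturation.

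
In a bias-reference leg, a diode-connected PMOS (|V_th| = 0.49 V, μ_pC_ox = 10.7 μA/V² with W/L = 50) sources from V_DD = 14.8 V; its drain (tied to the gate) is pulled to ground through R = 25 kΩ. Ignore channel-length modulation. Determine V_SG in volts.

With gate tied to drain, V_SG = V_SD ≥ V_SG − |V_th|, so the device is in saturation.
k_p = μ_pC_ox · (W/L) = 0.535 mA/V².
KCL at the drain: ½ k_p (V_SG − |V_th|)² = (V_DD − V_SG)/R.
Let x = V_SG − 0.49. Then 6.69 x² + x − 14.31 = 0, giving x = 1.39 V (positive root), so V_SG = 1.88 V.
I_D = (V_DD − V_SG)/R = (14.8 − 1.88) / 25 = 0.517 mA.

V_SG = 1.88 V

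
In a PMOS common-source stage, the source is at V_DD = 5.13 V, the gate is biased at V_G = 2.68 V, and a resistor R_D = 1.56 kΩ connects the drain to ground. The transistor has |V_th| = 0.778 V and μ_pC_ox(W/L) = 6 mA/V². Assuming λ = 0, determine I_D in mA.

I_D = 3.07 mA

V_SG = V_DD − V_G = 5.13 − 2.68 = 2.45 V, so V_ov = 2.45 − 0.778 = 1.67 V.
Assume saturation: I_D = ½ k_p V_ov² = 0.5 × 6 × 1.67² = 8.39 mA, giving V_SD = V_DD − I_D R_D = 5.13 − 8.39 × 1.56 = -7.95 V.
But -7.95 V < V_ov = 1.67 V, so the device is actually in triode.
In triode I_D = k_p[V_ov V_SD − ½ V_SD²] and I_D = (V_DD − V_SD)/R_D. Equating: 4.68 V_SD² − 16.65 V_SD + 5.13 = 0, giving V_SD = 0.341 V (the root below V_ov).
I_D = (5.13 − 0.341) / 1.56 = 3.07 mA.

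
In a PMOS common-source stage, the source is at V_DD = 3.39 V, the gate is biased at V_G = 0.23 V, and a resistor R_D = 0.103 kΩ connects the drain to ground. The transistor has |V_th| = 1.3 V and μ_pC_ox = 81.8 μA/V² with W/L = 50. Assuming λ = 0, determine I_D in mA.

V_SG = V_DD − V_G = 3.39 − 0.23 = 3.16 V, so V_ov = 3.16 − 1.3 = 1.86 V.
k_p = μ_pC_ox · (W/L) = 4.09 mA/V².
Assume saturation: I_D = ½ k_p V_ov² = 0.5 × 4.09 × 1.86² = 7.07 mA, giving V_SD = V_DD − I_D R_D = 3.39 − 7.07 × 0.103 = 2.66 V.
V_SD = 2.66 V ≥ V_ov = 1.86 V, confirming saturation.

I_D = 7.07 mA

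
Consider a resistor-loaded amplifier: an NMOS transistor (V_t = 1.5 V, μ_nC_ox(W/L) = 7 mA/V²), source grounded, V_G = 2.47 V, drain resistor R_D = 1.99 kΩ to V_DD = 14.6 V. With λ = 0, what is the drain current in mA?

V_GS = V_G = 2.47 V, so V_ov = 2.47 − 1.5 = 0.97 V.
Assume saturation: I_D = ½ k_n V_ov² = 0.5 × 7 × 0.97² = 3.29 mA, giving V_DS = V_DD − I_D R_D = 14.6 − 3.29 × 1.99 = 8.05 V.
V_DS = 8.05 V ≥ V_ov = 0.97 V, confirming saturation.

I_D = 3.29 mA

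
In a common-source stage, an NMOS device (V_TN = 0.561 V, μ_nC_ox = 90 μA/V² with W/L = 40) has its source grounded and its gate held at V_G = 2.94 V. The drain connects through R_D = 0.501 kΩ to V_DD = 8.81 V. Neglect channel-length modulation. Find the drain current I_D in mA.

I_D = 10.2 mA

V_GS = V_G = 2.94 V, so V_ov = 2.94 − 0.561 = 2.38 V.
k_n = μ_nC_ox · (W/L) = 3.6 mA/V².
Assume saturation: I_D = ½ k_n V_ov² = 0.5 × 3.6 × 2.38² = 10.2 mA, giving V_DS = V_DD − I_D R_D = 8.81 − 10.2 × 0.501 = 3.71 V.
V_DS = 3.71 V ≥ V_ov = 2.38 V, confirming saturation.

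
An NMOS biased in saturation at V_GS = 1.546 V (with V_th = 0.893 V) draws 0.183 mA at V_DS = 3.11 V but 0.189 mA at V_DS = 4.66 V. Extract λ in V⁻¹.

With V_GS fixed, I_D ∝ (1 + λ V_DS) in saturation, so I_D2/I_D1 = (1 + λ V_DS2)/(1 + λ V_DS1).
0.189/0.183 = 1.033 = (1 + 4.66 λ)/(1 + 3.11 λ).
Solving: λ (I_D1 V_DS2 − I_D2 V_DS1) = I_D2 − I_D1, so λ = (0.189 − 0.183) / (0.183 × 4.66 − 0.189 × 3.11) = 0.006 / 0.265 = 0.0226 V⁻¹.

λ = 0.0226 V⁻¹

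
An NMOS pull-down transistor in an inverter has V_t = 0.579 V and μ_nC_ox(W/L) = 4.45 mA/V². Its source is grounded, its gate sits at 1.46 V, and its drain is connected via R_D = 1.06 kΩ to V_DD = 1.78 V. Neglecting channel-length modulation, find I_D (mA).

I_D = 1.27 mA

V_GS = V_G = 1.46 V, so V_ov = 1.46 − 0.579 = 0.881 V.
Assume saturation: I_D = ½ k_n V_ov² = 0.5 × 4.45 × 0.881² = 1.73 mA, giving V_DS = V_DD − I_D R_D = 1.78 − 1.73 × 1.06 = -0.0506 V.
But -0.0506 V < V_ov = 0.881 V, so the device is actually in triode.
In triode I_D = k_n[V_ov V_DS − ½ V_DS²] and I_D = (V_DD − V_DS)/R_D. Equating: 2.36 V_DS² − 5.156 V_DS + 1.78 = 0, giving V_DS = 0.43 V (the root below V_ov).
I_D = (1.78 − 0.43) / 1.06 = 1.27 mA.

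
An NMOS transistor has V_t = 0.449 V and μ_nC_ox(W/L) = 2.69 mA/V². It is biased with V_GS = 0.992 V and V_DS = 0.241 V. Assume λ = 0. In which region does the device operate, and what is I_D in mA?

Triode; I_D = 0.274 mA

V_ov = V_GS − V_t = 0.992 − 0.449 = 0.543 V.
Since V_DS = 0.241 V < V_ov = 0.543 V, the device is in the triode region.
I_D = k_n [V_ov · V_DS − ½ V_DS²] = 2.69 × [0.543 × 0.241 − 0.5 × 0.241²] = 0.274 mA.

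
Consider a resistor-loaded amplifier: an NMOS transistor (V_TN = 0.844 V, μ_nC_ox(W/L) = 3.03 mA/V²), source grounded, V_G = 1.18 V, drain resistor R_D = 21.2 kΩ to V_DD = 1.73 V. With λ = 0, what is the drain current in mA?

I_D = 0.0775 mA

V_GS = V_G = 1.18 V, so V_ov = 1.18 − 0.844 = 0.336 V.
Assume saturation: I_D = ½ k_n V_ov² = 0.5 × 3.03 × 0.336² = 0.171 mA, giving V_DS = V_DD − I_D R_D = 1.73 − 0.171 × 21.2 = -1.9 V.
But -1.9 V < V_ov = 0.336 V, so the device is actually in triode.
In triode I_D = k_n[V_ov V_DS − ½ V_DS²] and I_D = (V_DD − V_DS)/R_D. Equating: 32.1 V_DS² − 22.58 V_DS + 1.73 = 0, giving V_DS = 0.0875 V (the root below V_ov).
I_D = (1.73 − 0.0875) / 21.2 = 0.0775 mA.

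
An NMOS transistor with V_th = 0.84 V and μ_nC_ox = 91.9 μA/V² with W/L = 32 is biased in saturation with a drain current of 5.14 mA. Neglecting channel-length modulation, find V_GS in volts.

V_GS = 2.71 V

k_n = μ_nC_ox · (W/L) = 2.941 mA/V².
In saturation I_D = ½ k_n (V_GS − V_th)², so V_GS − V_th = √(2 I_D / k_n) = √(2 × 5.14 / 2.941) = 1.87 V.
V_GS = 0.84 + 1.87 = 2.71 V.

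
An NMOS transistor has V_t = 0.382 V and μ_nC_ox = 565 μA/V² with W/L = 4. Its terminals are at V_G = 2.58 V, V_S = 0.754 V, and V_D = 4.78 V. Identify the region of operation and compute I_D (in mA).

Saturation; I_D = 2.36 mA

V_GS = V_G − V_S = 2.58 − 0.754 = 1.83 V; V_DS = V_D − V_S = 4.78 − 0.754 = 4.03 V.
k_n = μ_nC_ox · (W/L) = 2.26 mA/V².
V_ov = V_GS − V_t = 1.83 − 0.382 = 1.44 V.
Since V_DS = 4.03 V ≥ V_ov = 1.44 V, the device is in saturation.
I_D = ½ k_n V_ov² = 0.5 × 2.26 × 1.44² = 2.36 mA.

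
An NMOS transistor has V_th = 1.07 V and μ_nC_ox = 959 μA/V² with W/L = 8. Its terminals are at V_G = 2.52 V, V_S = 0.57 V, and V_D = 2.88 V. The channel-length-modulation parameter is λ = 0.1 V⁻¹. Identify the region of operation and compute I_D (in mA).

V_GS = V_G − V_S = 2.52 − 0.57 = 1.95 V; V_DS = V_D − V_S = 2.88 − 0.57 = 2.31 V.
k_n = μ_nC_ox · (W/L) = 7.672 mA/V².
V_ov = V_GS − V_th = 1.95 − 1.07 = 0.88 V.
Since V_DS = 2.31 V ≥ V_ov = 0.88 V, the device is in saturation.
I_D = ½ k_n V_ov² (1 + λ V_DS) = 0.5 × 7.672 × 0.88² × (1 + 0.1 × 2.31) = 3.66 mA.

Saturation; I_D = 3.66 mA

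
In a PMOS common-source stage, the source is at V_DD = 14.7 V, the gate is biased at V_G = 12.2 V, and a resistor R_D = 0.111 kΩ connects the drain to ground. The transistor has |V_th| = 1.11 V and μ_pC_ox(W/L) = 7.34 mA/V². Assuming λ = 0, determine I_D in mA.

V_SG = V_DD − V_G = 14.7 − 12.2 = 2.5 V, so V_ov = 2.5 − 1.11 = 1.39 V.
Assume saturation: I_D = ½ k_p V_ov² = 0.5 × 7.34 × 1.39² = 7.09 mA, giving V_SD = V_DD − I_D R_D = 14.7 − 7.09 × 0.111 = 13.9 V.
V_SD = 13.9 V ≥ V_ov = 1.39 V, confirming saturation.

I_D = 7.09 mA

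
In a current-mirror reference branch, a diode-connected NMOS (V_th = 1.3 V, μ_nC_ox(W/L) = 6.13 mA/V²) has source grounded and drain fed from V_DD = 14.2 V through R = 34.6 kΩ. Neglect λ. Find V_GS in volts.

With gate tied to drain, V_GS = V_DS ≥ V_GS − V_th, so the device is in saturation.
KCL at the drain: ½ k_n (V_GS − V_th)² = (V_DD − V_GS)/R.
Let x = V_GS − 1.3. Then 106 x² + x − 12.9 = 0, giving x = 0.344 V (positive root), so V_GS = 1.64 V.
I_D = (V_DD − V_GS)/R = (14.2 − 1.64) / 34.6 = 0.363 mA.

V_GS = 1.64 V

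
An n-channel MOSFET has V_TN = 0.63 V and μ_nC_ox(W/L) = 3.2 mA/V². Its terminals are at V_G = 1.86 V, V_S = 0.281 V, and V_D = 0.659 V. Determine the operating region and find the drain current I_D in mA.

Triode; I_D = 0.919 mA

V_GS = V_G − V_S = 1.86 − 0.281 = 1.58 V; V_DS = V_D − V_S = 0.659 − 0.281 = 0.378 V.
V_ov = V_GS − V_TN = 1.58 − 0.63 = 0.949 V.
Since V_DS = 0.378 V < V_ov = 0.949 V, the device is in the triode region.
I_D = k_n [V_ov · V_DS − ½ V_DS²] = 3.2 × [0.949 × 0.378 − 0.5 × 0.378²] = 0.919 mA.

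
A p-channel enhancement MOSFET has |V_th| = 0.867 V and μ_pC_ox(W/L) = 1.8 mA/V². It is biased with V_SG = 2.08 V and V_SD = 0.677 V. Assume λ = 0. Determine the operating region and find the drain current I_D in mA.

V_ov = V_SG − |V_th| = 2.08 − 0.867 = 1.21 V.
Since V_SD = 0.677 V < V_ov = 1.21 V, the device is in the triode region.
I_D = k_p [V_ov · V_SD − ½ V_SD²] = 1.8 × [1.21 × 0.677 − 0.5 × 0.677²] = 1.07 mA.

Triode; I_D = 1.07 mA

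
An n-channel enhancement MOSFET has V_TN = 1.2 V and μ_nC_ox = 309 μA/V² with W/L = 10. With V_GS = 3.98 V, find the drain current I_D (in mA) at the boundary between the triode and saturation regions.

At the boundary V_DS = V_ov = V_GS − V_TN = 3.98 − 1.2 = 2.78 V.
k_n = μ_nC_ox · (W/L) = 3.09 mA/V².
I_D = ½ k_n V_ov² = 0.5 × 3.09 × 2.78² = 11.9 mA.

I_D = 11.9 mA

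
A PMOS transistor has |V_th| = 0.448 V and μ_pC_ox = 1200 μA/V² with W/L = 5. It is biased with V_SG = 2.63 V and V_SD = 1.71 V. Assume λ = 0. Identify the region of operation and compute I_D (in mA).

Triode; I_D = 13.6 mA

k_p = μ_pC_ox · (W/L) = 6 mA/V².
V_ov = V_SG − |V_th| = 2.63 − 0.448 = 2.18 V.
Since V_SD = 1.71 V < V_ov = 2.18 V, the device is in the triode region.
I_D = k_p [V_ov · V_SD − ½ V_SD²] = 6 × [2.18 × 1.71 − 0.5 × 1.71²] = 13.6 mA.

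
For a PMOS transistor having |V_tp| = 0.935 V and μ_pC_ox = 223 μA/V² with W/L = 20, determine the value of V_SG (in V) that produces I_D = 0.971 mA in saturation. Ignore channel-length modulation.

V_SG = 1.59 V

k_p = μ_pC_ox · (W/L) = 4.46 mA/V².
In saturation I_D = ½ k_p (V_SG − |V_tp|)², so V_SG − |V_tp| = √(2 I_D / k_p) = √(2 × 0.971 / 4.46) = 0.66 V.
V_SG = 0.935 + 0.66 = 1.59 V.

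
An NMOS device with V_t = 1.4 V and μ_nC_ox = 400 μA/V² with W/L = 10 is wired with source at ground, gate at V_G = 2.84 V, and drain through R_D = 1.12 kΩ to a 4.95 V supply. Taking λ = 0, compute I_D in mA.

V_GS = V_G = 2.84 V, so V_ov = 2.84 − 1.4 = 1.44 V.
k_n = μ_nC_ox · (W/L) = 4 mA/V².
Assume saturation: I_D = ½ k_n V_ov² = 0.5 × 4 × 1.44² = 4.15 mA, giving V_DS = V_DD − I_D R_D = 4.95 − 4.15 × 1.12 = 0.305 V.
But 0.305 V < V_ov = 1.44 V, so the device is actually in triode.
In triode I_D = k_n[V_ov V_DS − ½ V_DS²] and I_D = (V_DD − V_DS)/R_D. Equating: 2.24 V_DS² − 7.451 V_DS + 4.95 = 0, giving V_DS = 0.917 V (the root below V_ov).
I_D = (4.95 − 0.917) / 1.12 = 3.6 mA.

I_D = 3.60 mA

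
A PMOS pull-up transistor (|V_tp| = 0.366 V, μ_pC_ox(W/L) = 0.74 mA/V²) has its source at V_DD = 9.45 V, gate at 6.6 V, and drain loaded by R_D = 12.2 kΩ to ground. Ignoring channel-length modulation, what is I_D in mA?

V_SG = V_DD − V_G = 9.45 − 6.6 = 2.85 V, so V_ov = 2.85 − 0.366 = 2.48 V.
Assume saturation: I_D = ½ k_p V_ov² = 0.5 × 0.74 × 2.48² = 2.28 mA, giving V_SD = V_DD − I_D R_D = 9.45 − 2.28 × 12.2 = -18.4 V.
But -18.4 V < V_ov = 2.48 V, so the device is actually in triode.
In triode I_D = k_p[V_ov V_SD − ½ V_SD²] and I_D = (V_DD − V_SD)/R_D. Equating: 4.51 V_SD² − 23.43 V_SD + 9.45 = 0, giving V_SD = 0.441 V (the root below V_ov).
I_D = (9.45 − 0.441) / 12.2 = 0.738 mA.

I_D = 0.738 mA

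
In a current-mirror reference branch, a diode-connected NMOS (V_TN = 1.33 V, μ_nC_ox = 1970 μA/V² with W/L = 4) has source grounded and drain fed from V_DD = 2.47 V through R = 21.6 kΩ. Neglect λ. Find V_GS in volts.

With gate tied to drain, V_GS = V_DS ≥ V_GS − V_TN, so the device is in saturation.
k_n = μ_nC_ox · (W/L) = 7.88 mA/V².
KCL at the drain: ½ k_n (V_GS − V_TN)² = (V_DD − V_GS)/R.
Let x = V_GS − 1.33. Then 85.1 x² + x − 1.14 = 0, giving x = 0.11 V (positive root), so V_GS = 1.44 V.
I_D = (V_DD − V_GS)/R = (2.47 − 1.44) / 21.6 = 0.0477 mA.

V_GS = 1.44 V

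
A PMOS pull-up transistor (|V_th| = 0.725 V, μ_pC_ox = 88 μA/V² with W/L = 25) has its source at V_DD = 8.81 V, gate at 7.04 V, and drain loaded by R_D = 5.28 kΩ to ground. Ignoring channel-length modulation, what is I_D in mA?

I_D = 1.20 mA

V_SG = V_DD − V_G = 8.81 − 7.04 = 1.77 V, so V_ov = 1.77 − 0.725 = 1.05 V.
k_p = μ_pC_ox · (W/L) = 2.2 mA/V².
Assume saturation: I_D = ½ k_p V_ov² = 0.5 × 2.2 × 1.05² = 1.2 mA, giving V_SD = V_DD − I_D R_D = 8.81 − 1.2 × 5.28 = 2.47 V.
V_SD = 2.47 V ≥ V_ov = 1.05 V, confirming saturation.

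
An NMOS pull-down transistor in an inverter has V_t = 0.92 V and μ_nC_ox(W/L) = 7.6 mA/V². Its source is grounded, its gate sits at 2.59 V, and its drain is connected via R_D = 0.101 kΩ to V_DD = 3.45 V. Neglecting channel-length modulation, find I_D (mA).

V_GS = V_G = 2.59 V, so V_ov = 2.59 − 0.92 = 1.67 V.
Assume saturation: I_D = ½ k_n V_ov² = 0.5 × 7.6 × 1.67² = 10.6 mA, giving V_DS = V_DD − I_D R_D = 3.45 − 10.6 × 0.101 = 2.38 V.
V_DS = 2.38 V ≥ V_ov = 1.67 V, confirming saturation.

I_D = 10.6 mA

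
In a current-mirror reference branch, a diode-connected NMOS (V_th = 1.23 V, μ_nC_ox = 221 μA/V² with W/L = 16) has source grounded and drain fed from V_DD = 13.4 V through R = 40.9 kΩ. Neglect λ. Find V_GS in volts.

With gate tied to drain, V_GS = V_DS ≥ V_GS − V_th, so the device is in saturation.
k_n = μ_nC_ox · (W/L) = 3.536 mA/V².
KCL at the drain: ½ k_n (V_GS − V_th)² = (V_DD − V_GS)/R.
Let x = V_GS − 1.23. Then 72.3 x² + x − 12.17 = 0, giving x = 0.403 V (positive root), so V_GS = 1.63 V.
I_D = (V_DD − V_GS)/R = (13.4 − 1.63) / 40.9 = 0.288 mA.

V_GS = 1.63 V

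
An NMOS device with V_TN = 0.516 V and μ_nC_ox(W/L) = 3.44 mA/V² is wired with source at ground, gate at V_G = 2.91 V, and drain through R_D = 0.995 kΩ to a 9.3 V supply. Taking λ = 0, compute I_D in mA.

V_GS = V_G = 2.91 V, so V_ov = 2.91 − 0.516 = 2.39 V.
Assume saturation: I_D = ½ k_n V_ov² = 0.5 × 3.44 × 2.39² = 9.86 mA, giving V_DS = V_DD − I_D R_D = 9.3 − 9.86 × 0.995 = -0.508 V.
But -0.508 V < V_ov = 2.39 V, so the device is actually in triode.
In triode I_D = k_n[V_ov V_DS − ½ V_DS²] and I_D = (V_DD − V_DS)/R_D. Equating: 1.71 V_DS² − 9.194 V_DS + 9.3 = 0, giving V_DS = 1.35 V (the root below V_ov).
I_D = (9.3 − 1.35) / 0.995 = 7.99 mA.

I_D = 7.99 mA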